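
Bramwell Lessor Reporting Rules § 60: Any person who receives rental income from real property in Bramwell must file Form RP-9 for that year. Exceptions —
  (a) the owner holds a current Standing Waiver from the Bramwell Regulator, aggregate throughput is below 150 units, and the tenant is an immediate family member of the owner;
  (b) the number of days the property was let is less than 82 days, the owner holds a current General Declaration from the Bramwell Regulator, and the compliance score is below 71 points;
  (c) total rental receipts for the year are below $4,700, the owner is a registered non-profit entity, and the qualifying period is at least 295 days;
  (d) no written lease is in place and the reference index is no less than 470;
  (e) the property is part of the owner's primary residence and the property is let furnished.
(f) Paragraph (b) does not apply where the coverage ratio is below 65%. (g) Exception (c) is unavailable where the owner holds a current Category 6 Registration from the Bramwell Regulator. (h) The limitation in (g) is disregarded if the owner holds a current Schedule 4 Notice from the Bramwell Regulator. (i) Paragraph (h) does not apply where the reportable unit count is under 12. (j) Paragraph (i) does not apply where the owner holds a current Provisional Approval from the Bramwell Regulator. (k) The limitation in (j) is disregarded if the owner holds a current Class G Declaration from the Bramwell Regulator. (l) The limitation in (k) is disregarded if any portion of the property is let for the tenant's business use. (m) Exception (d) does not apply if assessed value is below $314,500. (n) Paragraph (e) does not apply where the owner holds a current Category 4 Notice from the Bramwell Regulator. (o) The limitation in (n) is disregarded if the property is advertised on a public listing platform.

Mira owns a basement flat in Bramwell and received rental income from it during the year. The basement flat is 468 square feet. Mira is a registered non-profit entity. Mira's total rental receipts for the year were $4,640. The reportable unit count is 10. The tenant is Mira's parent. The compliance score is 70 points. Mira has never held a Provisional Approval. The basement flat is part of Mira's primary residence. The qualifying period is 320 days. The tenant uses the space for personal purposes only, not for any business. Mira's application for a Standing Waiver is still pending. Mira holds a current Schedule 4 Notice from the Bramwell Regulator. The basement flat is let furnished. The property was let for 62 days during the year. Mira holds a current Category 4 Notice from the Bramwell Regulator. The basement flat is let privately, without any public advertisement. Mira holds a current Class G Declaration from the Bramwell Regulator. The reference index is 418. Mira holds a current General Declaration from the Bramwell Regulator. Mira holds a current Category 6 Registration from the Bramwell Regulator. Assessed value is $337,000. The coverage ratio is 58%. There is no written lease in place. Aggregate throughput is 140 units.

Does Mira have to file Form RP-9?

Exception (a) does not apply: the Standing Waiver is not current.
Exception (b) is satisfied on its face — the number of days the property was let is 62 days, less than the 82 days limit; a current General Declaration is held; the compliance score is 70 points, below the 71 points limit. Turning to paragraph (f): (f) is triggered — the coverage ratio is 58%, below the 65% limit. (b) is therefore removed.
Exception (c) is satisfied on its face — total rental receipts for the year are $4,640, below the $4,700 limit; Mira is a registered non-profit; the qualifying period is 320 days, meeting the 295 days threshold. Turning to paragraphs (g)–(l): (g) is triggered — a current Category 6 Registration is held. (h) operates (a current Schedule 4 Notice is held), but is displaced by (i): (i) operates against (h): the reportable unit count is 10, under the 12 limit. (j), which would lift (i), is not engaged — there is no Provisional Approval in force. Exception (c) does not apply.
Exception (d) requires that the reference index is no less than 470; but the reference index is 418, short of 470, so (d) is unavailable.
All of (e)'s requirements are met (the basement flat is part of the primary residence; the property is let furnished). But: (n) is triggered — a current Category 4 Notice is held. (o), which would lift (n), is not triggered — the property is let privately without advertisement. So (e) is unavailable.
Every exception is unavailable, so the rule governs.

Yes — Mira must file Form RP-9.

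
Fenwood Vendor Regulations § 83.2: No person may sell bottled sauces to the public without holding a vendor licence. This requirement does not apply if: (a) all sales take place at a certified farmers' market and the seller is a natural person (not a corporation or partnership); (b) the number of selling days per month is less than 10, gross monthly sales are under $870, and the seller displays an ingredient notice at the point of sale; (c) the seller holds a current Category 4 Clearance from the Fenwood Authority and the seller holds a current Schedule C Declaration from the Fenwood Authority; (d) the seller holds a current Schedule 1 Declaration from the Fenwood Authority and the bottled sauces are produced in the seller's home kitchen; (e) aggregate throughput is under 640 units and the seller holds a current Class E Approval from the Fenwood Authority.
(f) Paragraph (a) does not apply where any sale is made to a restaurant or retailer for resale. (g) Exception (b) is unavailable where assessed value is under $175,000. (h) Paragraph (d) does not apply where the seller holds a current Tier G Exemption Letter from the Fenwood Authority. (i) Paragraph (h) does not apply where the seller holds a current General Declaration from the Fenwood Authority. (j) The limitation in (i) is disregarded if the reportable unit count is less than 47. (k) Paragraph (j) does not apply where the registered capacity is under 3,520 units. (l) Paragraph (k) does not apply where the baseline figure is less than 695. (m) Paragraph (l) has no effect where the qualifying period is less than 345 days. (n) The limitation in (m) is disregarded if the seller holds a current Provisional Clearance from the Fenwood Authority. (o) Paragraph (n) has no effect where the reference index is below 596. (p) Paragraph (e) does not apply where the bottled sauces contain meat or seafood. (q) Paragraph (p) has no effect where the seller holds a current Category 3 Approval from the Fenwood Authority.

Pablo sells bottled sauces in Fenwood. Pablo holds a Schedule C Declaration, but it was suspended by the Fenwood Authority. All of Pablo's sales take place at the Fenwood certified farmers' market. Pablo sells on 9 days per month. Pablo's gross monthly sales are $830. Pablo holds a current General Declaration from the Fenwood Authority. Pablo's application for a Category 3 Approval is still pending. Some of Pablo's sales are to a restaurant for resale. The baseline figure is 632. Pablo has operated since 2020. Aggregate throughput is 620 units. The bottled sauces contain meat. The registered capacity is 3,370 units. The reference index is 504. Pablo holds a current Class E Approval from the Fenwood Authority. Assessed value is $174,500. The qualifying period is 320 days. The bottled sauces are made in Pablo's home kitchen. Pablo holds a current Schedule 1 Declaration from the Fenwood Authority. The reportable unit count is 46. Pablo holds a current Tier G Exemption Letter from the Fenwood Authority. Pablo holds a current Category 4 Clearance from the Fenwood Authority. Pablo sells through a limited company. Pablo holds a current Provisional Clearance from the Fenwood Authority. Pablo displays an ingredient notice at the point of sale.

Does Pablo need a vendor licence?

No — exception (d) applies; Pablo is not required to hold a vendor licence.

Exception (a) does not apply: the seller operates through a limited company.
All of (b)'s requirements are met (the number of selling days per month is 9, less than the 10 limit; gross monthly sales are $830, under the $870 limit; an ingredient notice is displayed). But: (g) operates — assessed value is $174,500, under the $175,000 limit. (b) is therefore removed.
Exception (c) fails — there is no Schedule C Declaration in force.
Exception (d) is satisfied on its face — a current Schedule 1 Declaration is held; the bottled sauces are home-kitchen produced. As to paragraphs (h)–(o): (h) would limit (d) — a current Tier G Exemption Letter is held — but (i) sets (h) aside: (i) operates against (h): a current General Declaration is held. (j) would limit (i) — the reportable unit count is 46, less than the 47 limit — but (k) sets (j) aside: (k) operates — the registered capacity is 3,370 units, under the 3,520 units limit. (l) would limit (k) — the baseline figure is 632, less than the 695 limit — but (m) sets (l) aside: (m) is triggered — the qualifying period is 320 days, less than the 345 days limit. (n) would limit (m) — a current Provisional Clearance is held — but (o) sets (n) aside: (o) operates against (n): the reference index is 504, below the 596 limit. (d) remains available.
Exception (e) is satisfied on its face — aggregate throughput is 620 units, under the 640 units limit; a current Class E Approval is held. Turning to paragraphs (p)–(q): (p) is engaged — the bottled sauces contain meat. (q) is inapplicable (no current Category 3 Approval is held), so (p) stands. (e) is therefore removed.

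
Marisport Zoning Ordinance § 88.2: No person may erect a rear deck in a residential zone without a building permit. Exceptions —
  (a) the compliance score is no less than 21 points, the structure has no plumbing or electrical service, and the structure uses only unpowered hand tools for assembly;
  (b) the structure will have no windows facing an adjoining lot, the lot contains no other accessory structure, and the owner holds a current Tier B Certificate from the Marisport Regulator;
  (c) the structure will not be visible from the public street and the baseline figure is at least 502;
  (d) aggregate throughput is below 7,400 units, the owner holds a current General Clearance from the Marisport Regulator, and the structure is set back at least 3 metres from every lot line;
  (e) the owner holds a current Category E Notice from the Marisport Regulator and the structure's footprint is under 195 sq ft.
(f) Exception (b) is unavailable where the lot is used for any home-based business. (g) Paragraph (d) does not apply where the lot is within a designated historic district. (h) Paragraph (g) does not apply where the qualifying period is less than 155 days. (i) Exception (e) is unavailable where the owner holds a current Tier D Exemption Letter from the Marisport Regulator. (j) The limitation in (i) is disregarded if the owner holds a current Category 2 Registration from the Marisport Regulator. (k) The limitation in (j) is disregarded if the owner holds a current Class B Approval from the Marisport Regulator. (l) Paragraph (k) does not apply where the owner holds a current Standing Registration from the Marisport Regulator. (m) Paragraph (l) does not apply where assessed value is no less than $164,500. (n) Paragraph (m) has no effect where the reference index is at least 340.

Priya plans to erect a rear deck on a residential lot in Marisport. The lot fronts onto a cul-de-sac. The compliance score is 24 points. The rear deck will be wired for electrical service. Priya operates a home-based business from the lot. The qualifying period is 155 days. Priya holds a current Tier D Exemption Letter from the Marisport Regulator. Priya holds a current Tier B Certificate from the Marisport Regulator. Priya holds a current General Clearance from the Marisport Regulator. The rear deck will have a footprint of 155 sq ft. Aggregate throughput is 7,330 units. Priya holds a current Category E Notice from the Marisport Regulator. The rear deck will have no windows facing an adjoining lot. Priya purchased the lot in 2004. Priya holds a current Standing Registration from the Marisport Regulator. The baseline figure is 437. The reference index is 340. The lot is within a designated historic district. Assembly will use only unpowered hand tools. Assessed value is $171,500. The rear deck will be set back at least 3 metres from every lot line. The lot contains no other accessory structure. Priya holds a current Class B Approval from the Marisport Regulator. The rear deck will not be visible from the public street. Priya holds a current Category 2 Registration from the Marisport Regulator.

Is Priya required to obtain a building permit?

Exception (a) fails — electrical service is planned.
Exception (b) is satisfied on its face — no windows face an adjoining lot; the lot has no other accessory structure; a current Tier B Certificate is held. Turning to paragraph (f): (f) operates — a home-based business operates on the lot. (b) is therefore removed.
Exception (c) fails — the baseline figure is 437, short of 502.
Exception (d)'s conditions are all satisfied: aggregate throughput is 7,330 units, below the 7,400 units limit; a current General Clearance is held; the setback is at least 3 m on every side. However, paragraphs (g)–(h) must be considered: (g) operates against (d): the lot is in a historic district. (h), which would lift (g), is inapplicable — the qualifying period is 155 days, not less than 155 days. So (d) is unavailable.
All of (e)'s requirements are met (a current Category E Notice is held; the structure's footprint is 155 sq ft, under the 195 sq ft limit). As to paragraphs (i)–(n): (i) applies (a current Tier D Exemption Letter is held), but is set aside by (j): (j) operates against (i): a current Category 2 Registration is held. (k) is triggered (a current Class B Approval is held), but is set aside by (l): (l) operates against (k): a current Standing Registration is held. (m) would limit (l) — assessed value is $171,500, meeting the $164,500 threshold — but (n) sets (m) aside: (n) operates against (m): the reference index is 340, meeting the 340 threshold. (e) remains available.

No — exception (e) applies; Priya does not need a building permit.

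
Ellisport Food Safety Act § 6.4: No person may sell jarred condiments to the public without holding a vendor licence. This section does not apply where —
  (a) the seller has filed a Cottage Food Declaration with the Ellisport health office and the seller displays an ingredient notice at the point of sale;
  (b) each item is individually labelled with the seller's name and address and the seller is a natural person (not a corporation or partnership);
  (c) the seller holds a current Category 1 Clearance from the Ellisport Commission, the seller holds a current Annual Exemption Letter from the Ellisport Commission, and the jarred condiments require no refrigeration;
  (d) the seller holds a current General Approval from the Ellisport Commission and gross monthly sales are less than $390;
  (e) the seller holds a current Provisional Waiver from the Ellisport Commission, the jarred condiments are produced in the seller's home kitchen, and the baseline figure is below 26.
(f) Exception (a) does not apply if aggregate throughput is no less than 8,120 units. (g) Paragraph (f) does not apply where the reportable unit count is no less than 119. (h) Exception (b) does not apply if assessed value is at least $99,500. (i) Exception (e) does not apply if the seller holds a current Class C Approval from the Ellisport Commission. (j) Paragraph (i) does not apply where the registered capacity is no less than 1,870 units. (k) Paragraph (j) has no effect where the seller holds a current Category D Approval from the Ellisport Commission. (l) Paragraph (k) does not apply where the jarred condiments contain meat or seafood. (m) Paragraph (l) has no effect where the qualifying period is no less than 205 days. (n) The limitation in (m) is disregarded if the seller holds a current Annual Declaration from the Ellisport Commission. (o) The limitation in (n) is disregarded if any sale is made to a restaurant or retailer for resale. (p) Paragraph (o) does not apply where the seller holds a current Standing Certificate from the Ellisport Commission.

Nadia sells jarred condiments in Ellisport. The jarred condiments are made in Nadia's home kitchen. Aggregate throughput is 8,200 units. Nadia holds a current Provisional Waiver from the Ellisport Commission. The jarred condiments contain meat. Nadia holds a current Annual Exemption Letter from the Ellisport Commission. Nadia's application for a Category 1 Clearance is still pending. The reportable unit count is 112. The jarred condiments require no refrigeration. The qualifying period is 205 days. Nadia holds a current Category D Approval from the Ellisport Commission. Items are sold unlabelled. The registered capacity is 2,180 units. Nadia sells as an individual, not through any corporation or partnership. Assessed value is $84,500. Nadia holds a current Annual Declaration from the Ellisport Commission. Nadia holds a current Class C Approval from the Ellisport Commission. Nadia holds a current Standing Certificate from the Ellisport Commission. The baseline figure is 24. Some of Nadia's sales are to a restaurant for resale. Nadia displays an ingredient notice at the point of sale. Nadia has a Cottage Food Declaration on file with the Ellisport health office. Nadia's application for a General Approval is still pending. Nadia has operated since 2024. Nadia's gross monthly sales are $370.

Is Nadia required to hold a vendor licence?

All of (a)'s requirements are met (a Cottage Food Declaration is on file; an ingredient notice is displayed). However, paragraphs (f)–(g) must be considered: (f) operates against (a): aggregate throughput is 8,200 units, meeting the 8,120 units threshold. (g) does not operate here (the reportable unit count is 112, short of 119), so (f) stands. (a) is therefore removed.
Exception (b) does not apply: items are sold unlabelled.
Exception (c) fails — no current Category 1 Clearance is held.
Exception (d) requires that the seller holds a current General Approval from the Ellisport Commission; but no current General Approval is held, so (d) is unavailable.
Exception (e)'s conditions are all satisfied: a current Provisional Waiver is held; the jarred condiments are home-kitchen produced; the baseline figure is 24, below the 26 limit. Considering the limiting provisions: (i) would limit (e) — a current Class C Approval is held — but (j) sets (i) aside: (j) operates against (i): the registered capacity is 2,180 units, meeting the 1,870 units threshold. (k) would limit (j) — a current Category D Approval is held — but (l) sets (k) aside: (l) operates against (k): the jarred condiments contain meat. (m) is engaged (the qualifying period is 205 days, meeting the 205 days threshold), but yields to (n): (n) applies — a current Annual Declaration is held. (o) would limit (n) — some sales are to a restaurant for resale — but (p) sets (o) aside: (p) operates — a current Standing Certificate is held. (e) remains available.

No — exception (e) applies; Nadia is not required to hold a vendor licence.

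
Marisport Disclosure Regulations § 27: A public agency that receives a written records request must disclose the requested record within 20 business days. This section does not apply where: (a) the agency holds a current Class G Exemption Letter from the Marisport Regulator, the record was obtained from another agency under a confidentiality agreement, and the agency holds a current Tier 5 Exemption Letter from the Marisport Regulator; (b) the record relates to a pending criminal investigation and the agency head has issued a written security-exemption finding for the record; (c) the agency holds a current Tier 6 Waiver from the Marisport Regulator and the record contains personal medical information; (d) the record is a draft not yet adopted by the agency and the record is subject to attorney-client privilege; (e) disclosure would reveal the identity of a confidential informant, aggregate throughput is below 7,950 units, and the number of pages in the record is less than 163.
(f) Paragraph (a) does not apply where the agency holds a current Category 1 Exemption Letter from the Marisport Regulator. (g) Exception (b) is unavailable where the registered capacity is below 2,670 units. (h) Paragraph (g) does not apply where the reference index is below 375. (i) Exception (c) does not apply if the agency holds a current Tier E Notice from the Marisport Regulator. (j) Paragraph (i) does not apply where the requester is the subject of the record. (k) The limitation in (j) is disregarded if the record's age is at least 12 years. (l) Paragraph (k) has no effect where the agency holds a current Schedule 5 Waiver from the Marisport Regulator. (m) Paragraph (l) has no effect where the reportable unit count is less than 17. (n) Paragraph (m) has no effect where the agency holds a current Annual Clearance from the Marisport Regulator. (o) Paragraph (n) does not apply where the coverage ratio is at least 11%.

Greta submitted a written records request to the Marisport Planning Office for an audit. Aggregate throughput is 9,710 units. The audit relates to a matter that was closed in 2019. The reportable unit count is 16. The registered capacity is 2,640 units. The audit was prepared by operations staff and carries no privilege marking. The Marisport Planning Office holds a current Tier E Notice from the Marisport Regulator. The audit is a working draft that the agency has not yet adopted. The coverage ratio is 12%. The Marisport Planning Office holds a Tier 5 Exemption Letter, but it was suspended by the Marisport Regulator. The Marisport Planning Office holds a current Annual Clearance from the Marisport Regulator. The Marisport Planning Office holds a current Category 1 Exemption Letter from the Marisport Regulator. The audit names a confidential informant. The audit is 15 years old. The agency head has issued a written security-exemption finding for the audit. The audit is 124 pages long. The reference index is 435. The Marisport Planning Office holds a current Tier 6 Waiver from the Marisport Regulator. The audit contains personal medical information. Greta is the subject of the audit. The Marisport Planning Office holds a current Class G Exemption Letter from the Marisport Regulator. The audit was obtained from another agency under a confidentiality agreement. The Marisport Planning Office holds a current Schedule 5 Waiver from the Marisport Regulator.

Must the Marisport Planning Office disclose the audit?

Yes — the Marisport Planning Office must disclose the audit.

Exception (a) fails — the Tier 5 Exemption Letter is not current.
Exception (b) does not apply: the audit relates to a closed matter.
Exception (c) is satisfied on its face — a current Tier 6 Waiver is held; the audit contains personal medical information. But: (i) operates against (c): a current Tier E Notice is held. (j) is triggered (Greta is the subject of the audit), but is displaced by (k): (k) operates against (j): the record's age is 15 years, meeting the 12 years threshold. (l) would limit (k) — a current Schedule 5 Waiver is held — but (m) sets (l) aside: (m) operates against (l): the reportable unit count is 16, less than the 17 limit. (n) is triggered (a current Annual Clearance is held), but is overridden by (o): (o) operates against (n): the coverage ratio is 12%, meeting the 11% threshold. Exception (c) does not apply.
Exception (d) fails — the audit carries no privilege marking.
Exception (e) fails — aggregate throughput is 9,710 units, not below 7,950 units.
No exception displaces § 27.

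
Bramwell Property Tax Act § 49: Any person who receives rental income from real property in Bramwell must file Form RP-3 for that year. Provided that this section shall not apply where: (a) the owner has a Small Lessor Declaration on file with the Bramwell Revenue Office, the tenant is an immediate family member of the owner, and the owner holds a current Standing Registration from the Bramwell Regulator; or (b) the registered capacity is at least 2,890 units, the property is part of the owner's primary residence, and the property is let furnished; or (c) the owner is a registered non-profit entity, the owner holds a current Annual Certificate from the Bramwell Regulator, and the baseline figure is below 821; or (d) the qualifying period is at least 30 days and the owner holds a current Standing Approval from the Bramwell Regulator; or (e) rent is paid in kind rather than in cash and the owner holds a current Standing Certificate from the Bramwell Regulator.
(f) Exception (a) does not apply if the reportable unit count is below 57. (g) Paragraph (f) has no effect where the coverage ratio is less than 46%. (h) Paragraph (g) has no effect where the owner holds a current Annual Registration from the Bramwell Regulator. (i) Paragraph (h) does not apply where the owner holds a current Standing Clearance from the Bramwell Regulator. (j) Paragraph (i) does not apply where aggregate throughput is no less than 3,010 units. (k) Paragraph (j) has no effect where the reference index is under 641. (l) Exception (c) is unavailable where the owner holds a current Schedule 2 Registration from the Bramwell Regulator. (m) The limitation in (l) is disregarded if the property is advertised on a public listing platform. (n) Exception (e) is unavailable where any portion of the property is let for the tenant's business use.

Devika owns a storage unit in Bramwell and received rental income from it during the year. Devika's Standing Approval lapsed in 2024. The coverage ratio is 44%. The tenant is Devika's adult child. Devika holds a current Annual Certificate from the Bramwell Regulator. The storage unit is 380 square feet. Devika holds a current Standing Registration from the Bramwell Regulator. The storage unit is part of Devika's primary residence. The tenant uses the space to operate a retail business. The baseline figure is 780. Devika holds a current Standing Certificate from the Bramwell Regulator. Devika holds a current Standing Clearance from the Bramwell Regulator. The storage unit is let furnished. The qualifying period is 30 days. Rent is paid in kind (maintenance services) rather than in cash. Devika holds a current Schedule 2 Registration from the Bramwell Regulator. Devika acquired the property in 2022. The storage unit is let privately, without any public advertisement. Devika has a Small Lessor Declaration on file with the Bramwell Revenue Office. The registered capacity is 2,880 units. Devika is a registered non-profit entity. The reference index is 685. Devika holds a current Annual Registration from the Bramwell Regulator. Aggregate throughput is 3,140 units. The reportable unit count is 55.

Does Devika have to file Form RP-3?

Exception (a): a Small Lessor Declaration is on file; the tenant is an immediate family member; a current Standing Registration is held — every condition holds. However, paragraphs (f)–(k) must be considered: (f) operates against (a): the reportable unit count is 55, below the 57 limit. (g) is triggered (the coverage ratio is 44%, less than the 46% limit), but is set aside by (h): (h) operates against (g): a current Annual Registration is held. (i) is engaged (a current Standing Clearance is held), but is overridden by (j): (j) operates against (i): aggregate throughput is 3,140 units, meeting the 3,010 units threshold. (k), which would lift (j), is inapplicable — the reference index is 685, not under 641. So (a) is unavailable.
Exception (b) does not apply: the registered capacity is 2,880 units, short of 2,890 units.
Exception (c)'s conditions are all satisfied: Devika is a registered non-profit; a current Annual Certificate is held; the baseline figure is 780, below the 821 limit. But: (l) operates against (c): a current Schedule 2 Registration is held. (m) is inapplicable (the property is let privately without advertisement), so (l) stands. (c) is therefore removed.
Exception (d) requires that the owner holds a current Standing Approval from the Bramwell Regulator; but the Standing Approval is not current, so (d) is unavailable.
Exception (e)'s conditions are all satisfied: rent is paid in kind; a current Standing Certificate is held. But applying paragraph (n): (n) is triggered — the space is let for business use. So (e) is unavailable.
No exception displaces § 49.

Yes — Devika must file Form RP-3.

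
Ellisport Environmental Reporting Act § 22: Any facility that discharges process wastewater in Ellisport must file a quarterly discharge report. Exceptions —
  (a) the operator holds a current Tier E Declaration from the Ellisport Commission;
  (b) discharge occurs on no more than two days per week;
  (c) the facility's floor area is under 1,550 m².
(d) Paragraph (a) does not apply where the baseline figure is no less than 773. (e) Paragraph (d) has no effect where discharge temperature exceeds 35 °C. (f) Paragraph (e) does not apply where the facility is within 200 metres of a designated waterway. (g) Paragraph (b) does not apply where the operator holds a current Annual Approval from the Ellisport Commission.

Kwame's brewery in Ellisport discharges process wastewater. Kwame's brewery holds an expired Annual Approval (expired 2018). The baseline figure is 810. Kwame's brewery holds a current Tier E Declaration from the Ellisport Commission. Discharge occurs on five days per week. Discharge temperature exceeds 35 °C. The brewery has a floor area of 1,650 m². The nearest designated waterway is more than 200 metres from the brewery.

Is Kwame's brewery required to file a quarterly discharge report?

No — exception (a) applies; Kwame's brewery is not required to file a quarterly discharge report.

Exception (a): a current Tier E Declaration is held — every condition holds. Applying paragraphs (d)–(f): (d) would limit (a) — the baseline figure is 810, meeting the 773 threshold — but (e) sets (d) aside: (e) is triggered — discharge temperature exceeds 35 °C. (f), which would lift (e), is not engaged — the brewery is more than 200 m from any designated waterway. (a) remains available.
Exception (b) does not apply: discharge occurs on five days per week.
Exception (c) does not apply: the facility's floor area is 1,650 m², not under 1,550 m².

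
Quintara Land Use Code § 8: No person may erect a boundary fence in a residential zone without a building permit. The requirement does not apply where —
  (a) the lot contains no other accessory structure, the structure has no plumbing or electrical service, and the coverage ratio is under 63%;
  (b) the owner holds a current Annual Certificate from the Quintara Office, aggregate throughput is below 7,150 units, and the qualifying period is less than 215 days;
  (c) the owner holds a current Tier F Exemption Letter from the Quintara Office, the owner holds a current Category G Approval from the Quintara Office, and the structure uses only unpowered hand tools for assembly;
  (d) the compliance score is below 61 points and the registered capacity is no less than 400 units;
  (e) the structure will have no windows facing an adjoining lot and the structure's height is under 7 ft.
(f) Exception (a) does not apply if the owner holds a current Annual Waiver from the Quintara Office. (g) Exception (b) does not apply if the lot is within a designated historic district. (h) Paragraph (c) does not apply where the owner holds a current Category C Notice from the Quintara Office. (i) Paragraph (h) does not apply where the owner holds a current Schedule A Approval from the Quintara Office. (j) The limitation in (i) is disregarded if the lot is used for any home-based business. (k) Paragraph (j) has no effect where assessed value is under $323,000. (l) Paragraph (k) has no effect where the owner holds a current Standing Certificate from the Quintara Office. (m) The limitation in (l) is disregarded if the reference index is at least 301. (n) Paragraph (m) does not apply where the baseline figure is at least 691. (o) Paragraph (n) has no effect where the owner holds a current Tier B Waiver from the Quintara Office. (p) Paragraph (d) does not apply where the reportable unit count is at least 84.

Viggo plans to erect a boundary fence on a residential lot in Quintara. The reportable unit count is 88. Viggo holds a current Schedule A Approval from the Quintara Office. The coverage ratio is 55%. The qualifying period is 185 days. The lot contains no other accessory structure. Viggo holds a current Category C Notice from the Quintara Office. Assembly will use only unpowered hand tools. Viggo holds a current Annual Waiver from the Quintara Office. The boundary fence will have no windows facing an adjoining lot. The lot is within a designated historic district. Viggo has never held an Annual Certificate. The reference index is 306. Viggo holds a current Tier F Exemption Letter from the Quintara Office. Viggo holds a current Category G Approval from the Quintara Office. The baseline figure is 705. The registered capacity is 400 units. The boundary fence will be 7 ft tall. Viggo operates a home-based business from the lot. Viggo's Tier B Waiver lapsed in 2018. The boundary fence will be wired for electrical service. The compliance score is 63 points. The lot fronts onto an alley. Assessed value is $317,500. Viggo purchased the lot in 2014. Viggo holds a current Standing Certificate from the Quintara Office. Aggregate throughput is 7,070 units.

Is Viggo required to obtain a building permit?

Yes — Viggo must obtain a building permit.

Exception (a) fails — electrical service is planned.
Exception (b) fails — no current Annual Certificate is held.
Exception (c) is satisfied on its face — a current Tier F Exemption Letter is held; a current Category G Approval is held; assembly uses only hand tools. But applying paragraphs (h)–(o): (h) operates against (c): a current Category C Notice is held. (i) is triggered (a current Schedule A Approval is held), but is displaced by (j): (j) is engaged — a home-based business operates on the lot. (k) is engaged (assessed value is $317,500, under the $323,000 limit), but yields to (l): (l) is engaged — a current Standing Certificate is held. (m) would limit (l) — the reference index is 306, meeting the 301 threshold — but (n) sets (m) aside: (n) is triggered — the baseline figure is 705, meeting the 691 threshold. (o) is not triggered (no current Tier B Waiver is held), so (n) stands. So (c) is unavailable.
Exception (d) does not apply: the compliance score is 63 points, not below 61 points.
Exception (e) requires that the structure's height is under 7 ft; but the structure's height is 7 ft, not under 7 ft, so (e) is unavailable.
Every exception is unavailable, so the rule governs.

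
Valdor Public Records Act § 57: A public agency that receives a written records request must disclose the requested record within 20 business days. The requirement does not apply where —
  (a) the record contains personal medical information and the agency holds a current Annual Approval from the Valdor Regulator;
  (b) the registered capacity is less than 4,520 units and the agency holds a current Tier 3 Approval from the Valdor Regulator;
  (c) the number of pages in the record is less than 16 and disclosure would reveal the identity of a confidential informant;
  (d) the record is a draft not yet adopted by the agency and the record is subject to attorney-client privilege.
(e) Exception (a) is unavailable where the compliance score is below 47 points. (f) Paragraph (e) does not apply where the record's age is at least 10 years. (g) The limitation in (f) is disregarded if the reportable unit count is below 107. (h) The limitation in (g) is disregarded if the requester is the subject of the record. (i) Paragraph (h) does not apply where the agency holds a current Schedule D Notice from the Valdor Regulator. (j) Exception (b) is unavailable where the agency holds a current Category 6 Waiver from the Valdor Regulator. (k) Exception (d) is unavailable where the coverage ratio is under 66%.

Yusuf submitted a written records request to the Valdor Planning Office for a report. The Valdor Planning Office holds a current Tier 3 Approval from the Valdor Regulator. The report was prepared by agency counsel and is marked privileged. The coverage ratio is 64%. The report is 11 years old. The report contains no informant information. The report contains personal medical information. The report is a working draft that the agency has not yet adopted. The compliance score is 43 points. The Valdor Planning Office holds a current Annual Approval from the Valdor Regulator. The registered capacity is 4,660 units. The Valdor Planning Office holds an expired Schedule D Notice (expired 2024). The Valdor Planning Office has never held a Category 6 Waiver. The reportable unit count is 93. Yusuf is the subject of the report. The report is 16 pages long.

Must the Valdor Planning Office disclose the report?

No — exception (a) applies; the Valdor Planning Office is not required to disclose the report.

All of (a)'s requirements are met (the report contains personal medical information; a current Annual Approval is held). Considering the limiting provisions: (e) would limit (a) — the compliance score is 43 points, below the 47 points limit — but (f) sets (e) aside: (f) operates against (e): the record's age is 11 years, meeting the 10 years threshold. (g) is engaged (the reportable unit count is 93, below the 107 limit), but yields to (h): (h) operates against (g): Yusuf is the subject of the report. (i), which would lift (h), is not engaged — there is no Schedule D Notice in force. (a) remains available.
Exception (b) does not apply: the registered capacity is 4,660 units, not less than 4,520 units.
Exception (c) does not apply: the number of pages in the record is 16, not less than 16.
Exception (d)'s conditions are all satisfied: the report is an unadopted draft; the report is privileged. Turning to paragraph (k): (k) operates — the coverage ratio is 64%, under the 66% limit. So (d) is unavailable.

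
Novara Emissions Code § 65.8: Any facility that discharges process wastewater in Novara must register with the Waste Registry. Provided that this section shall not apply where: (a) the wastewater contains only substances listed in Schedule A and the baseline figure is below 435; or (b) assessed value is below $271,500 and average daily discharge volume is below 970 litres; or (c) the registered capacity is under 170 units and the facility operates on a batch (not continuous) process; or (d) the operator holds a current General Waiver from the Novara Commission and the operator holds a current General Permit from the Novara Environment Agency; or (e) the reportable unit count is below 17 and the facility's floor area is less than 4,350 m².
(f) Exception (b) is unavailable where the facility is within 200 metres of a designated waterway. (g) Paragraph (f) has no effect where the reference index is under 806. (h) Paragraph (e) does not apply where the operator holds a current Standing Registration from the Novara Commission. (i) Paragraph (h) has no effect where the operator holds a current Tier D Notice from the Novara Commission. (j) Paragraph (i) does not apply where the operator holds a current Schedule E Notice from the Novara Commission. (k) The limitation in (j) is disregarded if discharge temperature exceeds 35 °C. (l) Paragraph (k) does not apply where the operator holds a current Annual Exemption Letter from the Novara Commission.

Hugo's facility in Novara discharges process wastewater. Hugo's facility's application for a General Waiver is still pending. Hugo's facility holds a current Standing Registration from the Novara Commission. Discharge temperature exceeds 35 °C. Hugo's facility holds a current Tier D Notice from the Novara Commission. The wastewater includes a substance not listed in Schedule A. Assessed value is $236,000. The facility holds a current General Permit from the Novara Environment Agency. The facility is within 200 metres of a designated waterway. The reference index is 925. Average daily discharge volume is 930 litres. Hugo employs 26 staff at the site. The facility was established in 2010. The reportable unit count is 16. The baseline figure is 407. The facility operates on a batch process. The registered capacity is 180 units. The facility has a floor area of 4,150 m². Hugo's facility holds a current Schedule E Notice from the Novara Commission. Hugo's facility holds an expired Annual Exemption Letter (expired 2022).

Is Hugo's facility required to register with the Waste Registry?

No — exception (e) applies; Hugo's facility is not required to register with the Waste Registry.

Exception (a) requires that the wastewater contains only substances listed in Schedule A; but the wastewater includes a non-Schedule-A substance, so (a) is unavailable.
Exception (b) is satisfied on its face — assessed value is $236,000, below the $271,500 limit; average daily discharge volume is 930 litres, below the 970 litres limit. But: (f) is engaged — the facility is within 200 m of a designated waterway. (g) is not triggered (the reference index is 925, not under 806), so (f) stands. (b) is therefore removed.
Exception (c) fails — the registered capacity is 180 units, not under 170 units.
Exception (d) requires that the operator holds a current General Waiver from the Novara Commission; but no current General Waiver is held, so (d) is unavailable.
Exception (e) is satisfied on its face — the reportable unit count is 16, below the 17 limit; the facility's floor area is 4,150 m², less than the 4,350 m² limit. As to paragraphs (h)–(l): (h) would limit (e) — a current Standing Registration is held — but (i) sets (h) aside: (i) applies — a current Tier D Notice is held. (j) would limit (i) — a current Schedule E Notice is held — but (k) sets (j) aside: (k) operates against (j): discharge temperature exceeds 35 °C. (l) does not operate here (there is no Annual Exemption Letter in force), so (k) stands. So (e) applies.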